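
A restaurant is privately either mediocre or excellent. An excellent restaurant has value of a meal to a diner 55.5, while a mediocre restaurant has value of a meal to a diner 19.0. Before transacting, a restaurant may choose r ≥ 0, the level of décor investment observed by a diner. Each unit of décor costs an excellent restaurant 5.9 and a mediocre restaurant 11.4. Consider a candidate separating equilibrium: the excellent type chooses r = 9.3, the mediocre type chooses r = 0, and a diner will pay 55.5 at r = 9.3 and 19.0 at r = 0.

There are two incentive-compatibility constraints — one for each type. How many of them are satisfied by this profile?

1

Excellent type: signal → 55.5 − 5.9 × 9.3 = 0.63; deviate to 0 → 19.0. IC fails (0.63 < 19.0).
Mediocre type: stay at 0 → 19.0; mimic → 55.5 − 11.4 × 9.3 = -50.52. IC holds (19.0 ≥ -50.52).
1 of 2 constraints hold, so this profile is not an equilibrium.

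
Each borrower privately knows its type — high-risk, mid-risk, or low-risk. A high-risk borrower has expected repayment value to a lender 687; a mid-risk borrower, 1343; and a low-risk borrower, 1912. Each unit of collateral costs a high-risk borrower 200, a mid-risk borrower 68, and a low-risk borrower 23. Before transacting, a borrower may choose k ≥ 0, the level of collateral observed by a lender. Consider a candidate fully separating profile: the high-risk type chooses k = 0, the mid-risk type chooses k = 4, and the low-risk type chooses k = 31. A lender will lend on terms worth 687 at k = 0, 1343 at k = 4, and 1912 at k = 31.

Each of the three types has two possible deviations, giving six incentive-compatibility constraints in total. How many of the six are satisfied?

Mid-risk (own payoff 1343 − 68×4 = 1071): to k=0 gives 687 → no gain ✓; to k=31 gives 1912 − 68×31 = -196 → no gain ✓.
Low-risk (own payoff 1912 − 23×31 = 1199): to k=0 gives 687 → no gain ✓; to k=4 gives 1343 − 23×4 = 1251 → profitable ✗.
High-risk (own payoff 687): to k=4 gives 1343 − 200×4 = 543 → no gain ✓; to k=31 gives 1912 − 200×31 = -4288 → no gain ✓.
5 of the 6 constraints hold; not an equilibrium.

5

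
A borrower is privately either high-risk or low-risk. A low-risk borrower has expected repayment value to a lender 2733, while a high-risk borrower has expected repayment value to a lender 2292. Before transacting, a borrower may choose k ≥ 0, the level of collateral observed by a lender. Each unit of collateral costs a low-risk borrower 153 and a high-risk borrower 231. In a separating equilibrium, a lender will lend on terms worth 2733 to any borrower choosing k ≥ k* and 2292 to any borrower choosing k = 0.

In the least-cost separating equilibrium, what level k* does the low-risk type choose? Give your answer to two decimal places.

A high-risk borrower choosing k = 0 receives 2292.
Imitating at k* instead would pay 2733 at cost 231·k*, netting 2733 − 231·k*.
Indifference: 2292 = 2733 − 231·k*, so k* = (2733 − 2292) / 231 ≈ 1.91.
This is the high-risk type's binding incentive-compatibility constraint; any k ≥ 1.91 sustains separation on that side.

1.91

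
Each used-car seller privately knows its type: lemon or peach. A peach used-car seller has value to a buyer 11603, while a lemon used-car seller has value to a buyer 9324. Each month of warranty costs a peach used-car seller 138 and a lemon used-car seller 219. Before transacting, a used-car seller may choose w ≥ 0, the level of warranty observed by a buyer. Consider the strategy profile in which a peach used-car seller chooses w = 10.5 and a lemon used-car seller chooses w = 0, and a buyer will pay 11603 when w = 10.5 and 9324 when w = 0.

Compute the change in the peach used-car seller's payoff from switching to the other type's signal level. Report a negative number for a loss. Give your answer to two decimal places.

-830.00

Playing w = 10.5 the peach used-car seller receives 11603 − 138 × 10.5 = 10154.
Deviating to w = 0 yields 9324 instead.
Gain from deviating: 9324 − 10154 = -830.00.
The gain is negative, so the peach type's incentive-compatibility constraint is satisfied.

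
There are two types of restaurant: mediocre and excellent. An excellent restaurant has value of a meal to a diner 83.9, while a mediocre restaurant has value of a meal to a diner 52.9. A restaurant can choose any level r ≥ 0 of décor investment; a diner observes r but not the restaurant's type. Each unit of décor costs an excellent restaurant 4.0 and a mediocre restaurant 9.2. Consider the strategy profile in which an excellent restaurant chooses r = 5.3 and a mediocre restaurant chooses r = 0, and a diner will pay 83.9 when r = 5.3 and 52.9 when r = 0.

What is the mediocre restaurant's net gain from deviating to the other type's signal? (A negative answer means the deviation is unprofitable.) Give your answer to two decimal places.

-17.76

Playing r = 0 the mediocre restaurant receives 52.9.
Deviating to r = 5.3 brings payment 83.9 at cost 9.2 × 5.3 = 48.76, netting 35.14.
Gain from deviating: 35.14 − 52.9 = -17.76.
The gain is negative, so the mediocre type's incentive-compatibility constraint is satisfied.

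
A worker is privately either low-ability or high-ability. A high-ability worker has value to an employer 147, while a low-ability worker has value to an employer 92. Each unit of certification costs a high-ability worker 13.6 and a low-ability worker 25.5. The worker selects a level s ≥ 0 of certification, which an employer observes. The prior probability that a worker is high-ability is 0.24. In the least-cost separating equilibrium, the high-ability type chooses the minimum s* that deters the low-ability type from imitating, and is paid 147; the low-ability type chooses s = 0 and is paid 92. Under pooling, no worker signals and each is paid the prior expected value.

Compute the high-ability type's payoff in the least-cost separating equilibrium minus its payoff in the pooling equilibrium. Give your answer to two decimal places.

12.47

Least-cost separating signal: s* solves 92 = 147 − 25.5·s*, so s* = (147 − 92)/25.5 ≈ 2.1569.
High-ability type's separating payoff: 147 − 13.6 × s* = 147 − 13.6 × (147 − 92)/25.5 = 147 − 748/25.5 ≈ 117.6667.
Pooling payoff: 0.24 × 147 + 0.76 × 92 = 105.2.
Difference: 117.6667 − 105.2 = 12.4667, i.e. 12.47 to two decimal places.
The high-ability type prefers to separate.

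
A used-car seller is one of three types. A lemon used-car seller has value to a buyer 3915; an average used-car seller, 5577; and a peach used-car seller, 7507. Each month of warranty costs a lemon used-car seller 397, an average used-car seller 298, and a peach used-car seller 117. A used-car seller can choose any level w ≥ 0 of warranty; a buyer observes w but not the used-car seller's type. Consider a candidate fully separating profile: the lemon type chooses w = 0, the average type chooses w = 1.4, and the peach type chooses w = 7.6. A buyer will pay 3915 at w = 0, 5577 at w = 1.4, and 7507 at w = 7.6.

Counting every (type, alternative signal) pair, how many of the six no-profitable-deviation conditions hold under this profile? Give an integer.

3

Lemon (own payoff 3915): to w=1.4 gives 5577 − 397×1.4 = 5021.2 → profitable ✗; to w=7.6 gives 7507 − 397×7.6 = 4489.8 → profitable ✗.
Peach (own payoff 7507 − 117×7.6 = 6617.8): to w=0 gives 3915 → no gain ✓; to w=1.4 gives 5577 − 117×1.4 = 5413.2 → no gain ✓.
Average (own payoff 5577 − 298×1.4 = 5159.8): to w=0 gives 3915 → no gain ✓; to w=7.6 gives 7507 − 298×7.6 = 5242.2 → profitable ✗.
3 of the 6 constraints hold; not an equilibrium.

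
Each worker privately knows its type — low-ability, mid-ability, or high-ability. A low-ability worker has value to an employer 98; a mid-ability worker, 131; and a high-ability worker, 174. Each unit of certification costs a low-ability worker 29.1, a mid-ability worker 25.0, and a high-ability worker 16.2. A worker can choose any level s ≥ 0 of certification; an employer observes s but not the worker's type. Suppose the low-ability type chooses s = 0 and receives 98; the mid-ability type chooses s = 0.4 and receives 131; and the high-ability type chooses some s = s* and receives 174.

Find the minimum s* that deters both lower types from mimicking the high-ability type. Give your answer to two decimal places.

2.61

Low-ability type (on-path payoff 98) won't mimic when 98 ≥ 174 − 29.1·s*, i.e. s* ≥ 2.61.
Mid-ability type (on-path payoff 131 − 25.0×0.4 = 121) won't mimic when 121 ≥ 174 − 25.0·s*, i.e. s* ≥ 2.12.
Both must hold, so s* = max(2.61, 2.12) = 2.61. The low-ability type's constraint binds.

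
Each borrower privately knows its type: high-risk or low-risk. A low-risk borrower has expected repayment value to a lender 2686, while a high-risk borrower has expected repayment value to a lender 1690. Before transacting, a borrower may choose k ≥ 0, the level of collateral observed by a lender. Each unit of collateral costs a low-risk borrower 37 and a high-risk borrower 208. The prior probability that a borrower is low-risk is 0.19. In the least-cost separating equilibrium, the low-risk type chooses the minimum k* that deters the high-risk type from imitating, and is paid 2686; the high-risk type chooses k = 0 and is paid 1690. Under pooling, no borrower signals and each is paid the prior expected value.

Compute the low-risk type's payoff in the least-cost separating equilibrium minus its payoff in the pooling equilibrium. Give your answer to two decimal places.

Least-cost separating signal: k* solves 1690 = 2686 − 208·k*, so k* = (2686 − 1690)/208 ≈ 4.7885.
Low-risk type's separating payoff: 2686 − 37 × k* = 2686 − 37 × (2686 − 1690)/208 = 2686 − 36852/208 ≈ 2508.8269.
Pooling payoff: 0.19 × 2686 + 0.81 × 1690 = 1879.24.
Difference: 2508.8269 − 1879.24 = 629.5869, i.e. 629.59 to two decimal places.
The low-risk type prefers to separate.

629.59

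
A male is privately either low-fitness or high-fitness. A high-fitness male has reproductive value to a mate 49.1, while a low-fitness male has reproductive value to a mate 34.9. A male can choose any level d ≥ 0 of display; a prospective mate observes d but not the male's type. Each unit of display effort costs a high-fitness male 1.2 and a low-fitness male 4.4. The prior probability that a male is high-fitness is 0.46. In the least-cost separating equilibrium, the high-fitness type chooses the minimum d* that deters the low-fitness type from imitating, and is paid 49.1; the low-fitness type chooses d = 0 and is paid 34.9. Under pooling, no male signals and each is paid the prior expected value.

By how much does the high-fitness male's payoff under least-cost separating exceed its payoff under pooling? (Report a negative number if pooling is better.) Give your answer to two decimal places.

3.80

Least-cost separating signal: d* solves 34.9 = 49.1 − 4.4·d*, so d* = (49.1 − 34.9)/4.4 ≈ 3.2273.
High-fitness type's separating payoff: 49.1 − 1.2 × d* = 49.1 − 1.2 × (49.1 − 34.9)/4.4 = 49.1 − 17.04/4.4 ≈ 45.2273.
Pooling payoff: 0.46 × 49.1 + 0.54 × 34.9 = 41.432.
Difference: 45.2273 − 41.432 = 3.7953, i.e. 3.80 to two decimal places.
The high-fitness type prefers to separate.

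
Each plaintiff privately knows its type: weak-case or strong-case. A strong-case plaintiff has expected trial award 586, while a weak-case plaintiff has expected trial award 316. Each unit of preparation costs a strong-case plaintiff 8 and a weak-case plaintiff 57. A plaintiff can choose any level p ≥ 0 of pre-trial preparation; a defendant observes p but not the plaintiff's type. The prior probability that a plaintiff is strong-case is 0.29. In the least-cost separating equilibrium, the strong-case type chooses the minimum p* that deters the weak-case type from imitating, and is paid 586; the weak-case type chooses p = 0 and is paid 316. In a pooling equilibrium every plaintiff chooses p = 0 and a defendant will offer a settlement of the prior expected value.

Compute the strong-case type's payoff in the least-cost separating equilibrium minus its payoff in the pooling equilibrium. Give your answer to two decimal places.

Least-cost separating signal: p* solves 316 = 586 − 57·p*, so p* = (586 − 316)/57 ≈ 4.7368.
Strong-case type's separating payoff: 586 − 8 × p* = 586 − 8 × (586 − 316)/57 = 586 − 2160/57 ≈ 548.1053.
Pooling payoff: 0.29 × 586 + 0.71 × 316 = 394.3.
Difference: 548.1053 − 394.3 = 153.8053, i.e. 153.81 to two decimal places.
The strong-case type prefers to separate.

153.81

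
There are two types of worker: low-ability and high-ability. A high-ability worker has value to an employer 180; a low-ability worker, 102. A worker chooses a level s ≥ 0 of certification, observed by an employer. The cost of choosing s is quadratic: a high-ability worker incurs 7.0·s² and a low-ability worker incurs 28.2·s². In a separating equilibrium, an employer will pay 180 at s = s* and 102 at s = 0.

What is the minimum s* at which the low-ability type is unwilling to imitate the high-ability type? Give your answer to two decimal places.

1.66

The low-ability type at s = 0 receives 102; imitating at s* yields 180 − 28.2·s*².
Indifference: 102 = 180 − 28.2·s*², so s*² = (180 − 102) / 28.2 ≈ 2.7660.
s* = √2.7660 ≈ 1.66.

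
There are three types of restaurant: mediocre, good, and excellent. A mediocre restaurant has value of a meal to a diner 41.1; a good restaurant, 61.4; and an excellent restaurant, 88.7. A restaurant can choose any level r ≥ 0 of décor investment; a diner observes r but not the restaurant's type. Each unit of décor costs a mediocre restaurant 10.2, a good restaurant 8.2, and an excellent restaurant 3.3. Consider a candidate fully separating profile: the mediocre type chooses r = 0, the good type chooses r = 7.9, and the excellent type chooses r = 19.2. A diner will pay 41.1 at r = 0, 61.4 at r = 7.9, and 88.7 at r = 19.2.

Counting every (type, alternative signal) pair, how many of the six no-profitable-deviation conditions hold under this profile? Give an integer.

3

Excellent (own payoff 88.7 − 3.3×19.2 = 25.34): to r=0 gives 41.1 → profitable ✗; to r=7.9 gives 61.4 − 3.3×7.9 = 35.33 → profitable ✗.
Good (own payoff 61.4 − 8.2×7.9 = -3.38): to r=0 gives 41.1 → profitable ✗; to r=19.2 gives 88.7 − 8.2×19.2 = -68.74 → no gain ✓.
Mediocre (own payoff 41.1): to r=7.9 gives 61.4 − 10.2×7.9 = -19.18 → no gain ✓; to r=19.2 gives 88.7 − 10.2×19.2 = -107.14 → no gain ✓.
3 of the 6 constraints hold; not an equilibrium.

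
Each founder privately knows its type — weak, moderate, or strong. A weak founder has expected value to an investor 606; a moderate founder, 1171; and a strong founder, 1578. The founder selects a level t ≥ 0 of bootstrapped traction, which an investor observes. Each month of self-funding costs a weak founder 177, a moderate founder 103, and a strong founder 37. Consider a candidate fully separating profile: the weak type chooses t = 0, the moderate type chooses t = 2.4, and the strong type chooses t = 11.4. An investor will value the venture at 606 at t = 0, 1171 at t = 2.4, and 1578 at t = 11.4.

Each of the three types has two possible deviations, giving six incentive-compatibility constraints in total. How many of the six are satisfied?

5

Strong (own payoff 1578 − 37×11.4 = 1156.2): to t=0 gives 606 → no gain ✓; to t=2.4 gives 1171 − 37×2.4 = 1082.2 → no gain ✓.
Moderate (own payoff 1171 − 103×2.4 = 923.8): to t=0 gives 606 → no gain ✓; to t=11.4 gives 1578 − 103×11.4 = 403.8 → no gain ✓.
Weak (own payoff 606): to t=2.4 gives 1171 − 177×2.4 = 746.2 → profitable ✗; to t=11.4 gives 1578 − 177×11.4 = -439.8 → no gain ✓.
5 of the 6 constraints hold; not an equilibrium.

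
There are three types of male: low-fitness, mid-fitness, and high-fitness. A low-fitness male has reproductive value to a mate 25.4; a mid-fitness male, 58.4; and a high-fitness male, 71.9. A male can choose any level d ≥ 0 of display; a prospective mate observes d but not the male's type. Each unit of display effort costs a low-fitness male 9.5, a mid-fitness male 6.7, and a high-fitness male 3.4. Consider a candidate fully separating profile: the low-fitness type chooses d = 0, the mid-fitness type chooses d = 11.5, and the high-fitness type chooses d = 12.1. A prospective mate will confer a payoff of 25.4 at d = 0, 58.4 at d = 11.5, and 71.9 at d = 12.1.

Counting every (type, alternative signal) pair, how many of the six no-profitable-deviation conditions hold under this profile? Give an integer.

4

High-fitness (own payoff 71.9 − 3.4×12.1 = 30.76): to d=0 gives 25.4 → no gain ✓; to d=11.5 gives 58.4 − 3.4×11.5 = 19.3 → no gain ✓.
Mid-fitness (own payoff 58.4 − 6.7×11.5 = -18.65): to d=0 gives 25.4 → profitable ✗; to d=12.1 gives 71.9 − 6.7×12.1 = -9.17 → profitable ✗.
Low-fitness (own payoff 25.4): to d=11.5 gives 58.4 − 9.5×11.5 = -50.85 → no gain ✓; to d=12.1 gives 71.9 − 9.5×12.1 = -43.05 → no gain ✓.
4 of the 6 constraints hold; not an equilibrium.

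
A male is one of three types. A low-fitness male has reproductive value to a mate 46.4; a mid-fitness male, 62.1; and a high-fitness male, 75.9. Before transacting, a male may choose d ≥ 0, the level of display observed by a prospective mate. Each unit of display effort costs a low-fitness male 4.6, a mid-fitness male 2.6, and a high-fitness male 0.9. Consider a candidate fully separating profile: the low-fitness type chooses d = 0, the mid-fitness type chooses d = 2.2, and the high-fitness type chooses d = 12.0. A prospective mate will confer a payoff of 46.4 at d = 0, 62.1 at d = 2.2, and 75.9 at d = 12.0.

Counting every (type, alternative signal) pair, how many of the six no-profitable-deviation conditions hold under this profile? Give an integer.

5

Mid-fitness (own payoff 62.1 − 2.6×2.2 = 56.38): to d=0 gives 46.4 → no gain ✓; to d=12.0 gives 75.9 − 2.6×12.0 = 44.7 → no gain ✓.
Low-fitness (own payoff 46.4): to d=2.2 gives 62.1 − 4.6×2.2 = 51.98 → profitable ✗; to d=12.0 gives 75.9 − 4.6×12.0 = 20.7 → no gain ✓.
High-fitness (own payoff 75.9 − 0.9×12.0 = 65.1): to d=0 gives 46.4 → no gain ✓; to d=2.2 gives 62.1 − 0.9×2.2 = 60.12 → no gain ✓.
5 of the 6 constraints hold; not an equilibrium.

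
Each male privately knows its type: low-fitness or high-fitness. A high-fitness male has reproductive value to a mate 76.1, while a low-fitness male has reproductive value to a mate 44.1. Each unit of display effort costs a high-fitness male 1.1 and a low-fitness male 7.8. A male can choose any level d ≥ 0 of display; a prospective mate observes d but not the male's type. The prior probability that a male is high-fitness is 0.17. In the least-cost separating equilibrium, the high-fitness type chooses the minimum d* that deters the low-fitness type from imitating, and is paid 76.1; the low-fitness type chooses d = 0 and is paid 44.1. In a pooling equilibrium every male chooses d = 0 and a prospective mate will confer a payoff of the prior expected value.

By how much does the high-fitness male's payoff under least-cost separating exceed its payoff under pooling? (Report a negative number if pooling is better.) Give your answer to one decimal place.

22.0

Least-cost separating signal: d* solves 44.1 = 76.1 − 7.8·d*, so d* = (76.1 − 44.1)/7.8 ≈ 4.1026.
High-fitness type's separating payoff: 76.1 − 1.1 × d* = 76.1 − 1.1 × (76.1 − 44.1)/7.8 = 76.1 − 35.2/7.8 ≈ 71.587.
Pooling payoff: 0.17 × 76.1 + 0.83 × 44.1 = 49.54.
Difference: 71.587 − 49.54 = 22.047, i.e. 22.0 to one decimal place.
The high-fitness type prefers to separate.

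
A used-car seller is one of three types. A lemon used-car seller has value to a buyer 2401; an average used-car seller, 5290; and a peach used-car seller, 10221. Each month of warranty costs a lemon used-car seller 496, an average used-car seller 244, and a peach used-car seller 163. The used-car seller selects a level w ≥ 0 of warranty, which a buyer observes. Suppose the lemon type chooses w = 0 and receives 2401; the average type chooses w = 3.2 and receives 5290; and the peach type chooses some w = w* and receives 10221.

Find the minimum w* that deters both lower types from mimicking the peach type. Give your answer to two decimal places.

Average type (on-path payoff 5290 − 244×3.2 = 4509.2) won't mimic when 4509.2 ≥ 10221 − 244·w*, i.e. w* ≥ 23.41.
Lemon type (on-path payoff 2401) won't mimic when 2401 ≥ 10221 − 496·w*, i.e. w* ≥ 15.77.
Both must hold, so w* = max(15.77, 23.41) = 23.41. The average type's constraint binds.

23.41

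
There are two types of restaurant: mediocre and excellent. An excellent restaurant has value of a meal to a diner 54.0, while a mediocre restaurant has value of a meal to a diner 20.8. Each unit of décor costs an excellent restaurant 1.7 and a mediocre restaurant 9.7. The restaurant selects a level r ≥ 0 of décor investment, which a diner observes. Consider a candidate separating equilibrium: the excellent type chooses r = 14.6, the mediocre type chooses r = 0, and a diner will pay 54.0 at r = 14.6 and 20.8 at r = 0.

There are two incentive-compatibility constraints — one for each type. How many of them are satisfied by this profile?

2

Mediocre type: stay at 0 → 20.8; mimic → 54.0 − 9.7 × 14.6 = -87.62. IC holds (20.8 ≥ -87.62).
Excellent type: signal → 54.0 − 1.7 × 14.6 = 29.18; deviate to 0 → 20.8. IC holds (29.18 ≥ 20.8).
2 of 2 constraints hold, so this is a separating equilibrium.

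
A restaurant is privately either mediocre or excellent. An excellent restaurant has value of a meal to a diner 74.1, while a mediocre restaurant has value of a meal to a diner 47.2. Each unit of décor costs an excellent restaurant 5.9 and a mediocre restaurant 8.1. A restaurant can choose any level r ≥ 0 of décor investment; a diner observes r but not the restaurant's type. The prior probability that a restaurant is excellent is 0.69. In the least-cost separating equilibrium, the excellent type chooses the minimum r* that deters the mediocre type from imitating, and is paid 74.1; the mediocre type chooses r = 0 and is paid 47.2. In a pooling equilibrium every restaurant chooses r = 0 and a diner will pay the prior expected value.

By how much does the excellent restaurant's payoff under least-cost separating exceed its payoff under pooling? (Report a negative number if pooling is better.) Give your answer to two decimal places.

-11.25

Least-cost separating signal: r* solves 47.2 = 74.1 − 8.1·r*, so r* = (74.1 − 47.2)/8.1 ≈ 3.3210.
Excellent type's separating payoff: 74.1 − 5.9 × r* = 74.1 − 5.9 × (74.1 − 47.2)/8.1 = 74.1 − 158.71/8.1 ≈ 54.5062.
Pooling payoff: 0.69 × 74.1 + 0.31 × 47.2 = 65.761.
Difference: 54.5062 − 65.761 = -11.2548, i.e. -11.25 to two decimal places.
The excellent type would prefer the pooling outcome.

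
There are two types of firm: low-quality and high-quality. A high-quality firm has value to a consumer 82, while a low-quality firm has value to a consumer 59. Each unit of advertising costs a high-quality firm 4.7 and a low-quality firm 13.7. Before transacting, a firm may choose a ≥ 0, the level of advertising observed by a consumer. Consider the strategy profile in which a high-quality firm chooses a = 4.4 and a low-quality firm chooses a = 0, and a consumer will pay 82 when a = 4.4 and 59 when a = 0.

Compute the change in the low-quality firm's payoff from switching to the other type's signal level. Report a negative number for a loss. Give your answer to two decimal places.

-37.28

Playing a = 0 the low-quality firm receives 59.
Deviating to a = 4.4 brings payment 82 at cost 13.7 × 4.4 = 60.28, netting 21.72.
Gain from deviating: 21.72 − 59 = -37.28.
The gain is negative, so the low-quality type's incentive-compatibility constraint is satisfied.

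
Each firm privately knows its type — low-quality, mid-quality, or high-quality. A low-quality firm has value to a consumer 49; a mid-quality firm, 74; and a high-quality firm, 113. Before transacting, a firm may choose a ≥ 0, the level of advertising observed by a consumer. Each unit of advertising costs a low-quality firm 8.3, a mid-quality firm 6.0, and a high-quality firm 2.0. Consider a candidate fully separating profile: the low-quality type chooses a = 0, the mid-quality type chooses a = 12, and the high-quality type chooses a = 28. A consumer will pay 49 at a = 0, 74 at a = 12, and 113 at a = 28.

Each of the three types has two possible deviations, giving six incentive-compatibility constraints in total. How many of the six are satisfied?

5

High-quality (own payoff 113 − 2.0×28 = 57): to a=0 gives 49 → no gain ✓; to a=12 gives 74 − 2.0×12 = 50 → no gain ✓.
Mid-quality (own payoff 74 − 6.0×12 = 2): to a=0 gives 49 → profitable ✗; to a=28 gives 113 − 6.0×28 = -55 → no gain ✓.
Low-quality (own payoff 49): to a=12 gives 74 − 8.3×12 = -25.6 → no gain ✓; to a=28 gives 113 − 8.3×28 = -119.4 → no gain ✓.
5 of the 6 constraints hold; not an equilibrium.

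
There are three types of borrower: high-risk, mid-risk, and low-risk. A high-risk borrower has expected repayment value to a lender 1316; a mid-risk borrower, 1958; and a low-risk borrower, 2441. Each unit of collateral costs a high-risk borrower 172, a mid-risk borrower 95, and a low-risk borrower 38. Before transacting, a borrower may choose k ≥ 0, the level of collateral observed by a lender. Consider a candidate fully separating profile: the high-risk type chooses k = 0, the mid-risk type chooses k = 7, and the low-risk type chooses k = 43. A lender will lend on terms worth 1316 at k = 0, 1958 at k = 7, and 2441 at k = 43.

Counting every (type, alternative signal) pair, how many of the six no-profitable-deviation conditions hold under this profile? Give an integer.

Mid-risk (own payoff 1958 − 95×7 = 1293): to k=0 gives 1316 → profitable ✗; to k=43 gives 2441 − 95×43 = -1644 → no gain ✓.
Low-risk (own payoff 2441 − 38×43 = 807): to k=0 gives 1316 → profitable ✗; to k=7 gives 1958 − 38×7 = 1692 → profitable ✗.
High-risk (own payoff 1316): to k=7 gives 1958 − 172×7 = 754 → no gain ✓; to k=43 gives 2441 − 172×43 = -4955 → no gain ✓.
3 of the 6 constraints hold; not an equilibrium.

3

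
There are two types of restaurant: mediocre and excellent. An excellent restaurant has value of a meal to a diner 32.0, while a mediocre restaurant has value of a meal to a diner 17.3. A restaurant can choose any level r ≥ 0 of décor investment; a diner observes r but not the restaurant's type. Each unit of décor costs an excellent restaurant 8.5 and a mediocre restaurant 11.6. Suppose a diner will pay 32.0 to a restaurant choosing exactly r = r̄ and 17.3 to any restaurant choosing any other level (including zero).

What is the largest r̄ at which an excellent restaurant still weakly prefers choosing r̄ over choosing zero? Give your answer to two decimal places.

Choosing r̄ yields the excellent type 32.0 − 8.5·r̄; choosing zero yields 17.3.
The excellent type is indifferent at 32.0 − 8.5·r̄ = 17.3, i.e. r̄ = (32.0 − 17.3) / 8.5 ≈ 1.73.
For any r̄ above 1.73 the excellent type would rather pool at zero, so separation collapses.

1.73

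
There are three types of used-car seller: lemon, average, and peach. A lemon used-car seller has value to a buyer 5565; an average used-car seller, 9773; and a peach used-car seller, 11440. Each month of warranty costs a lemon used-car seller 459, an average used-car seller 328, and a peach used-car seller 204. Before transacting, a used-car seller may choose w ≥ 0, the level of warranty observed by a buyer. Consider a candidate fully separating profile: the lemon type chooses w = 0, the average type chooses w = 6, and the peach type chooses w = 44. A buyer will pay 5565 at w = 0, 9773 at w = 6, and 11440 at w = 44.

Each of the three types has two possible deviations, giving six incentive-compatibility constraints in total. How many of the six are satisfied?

3

Peach (own payoff 11440 − 204×44 = 2464): to w=0 gives 5565 → profitable ✗; to w=6 gives 9773 − 204×6 = 8549 → profitable ✗.
Lemon (own payoff 5565): to w=6 gives 9773 − 459×6 = 7019 → profitable ✗; to w=44 gives 11440 − 459×44 = -8756 → no gain ✓.
Average (own payoff 9773 − 328×6 = 7805): to w=0 gives 5565 → no gain ✓; to w=44 gives 11440 − 328×44 = -2992 → no gain ✓.
3 of the 6 constraints hold; not an equilibrium.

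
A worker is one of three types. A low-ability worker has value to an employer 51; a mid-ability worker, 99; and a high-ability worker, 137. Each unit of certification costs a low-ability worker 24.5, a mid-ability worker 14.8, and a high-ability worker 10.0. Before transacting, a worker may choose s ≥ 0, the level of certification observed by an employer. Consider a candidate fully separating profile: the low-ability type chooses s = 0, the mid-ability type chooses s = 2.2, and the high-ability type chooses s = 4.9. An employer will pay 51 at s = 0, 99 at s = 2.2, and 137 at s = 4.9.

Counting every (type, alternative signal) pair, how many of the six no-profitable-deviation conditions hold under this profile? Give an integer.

6

Low-ability (own payoff 51): to s=2.2 gives 99 − 24.5×2.2 = 45.1 → no gain ✓; to s=4.9 gives 137 − 24.5×4.9 = 16.95 → no gain ✓.
Mid-ability (own payoff 99 − 14.8×2.2 = 66.44): to s=0 gives 51 → no gain ✓; to s=4.9 gives 137 − 14.8×4.9 = 64.48 → no gain ✓.
High-ability (own payoff 137 − 10.0×4.9 = 88): to s=0 gives 51 → no gain ✓; to s=2.2 gives 99 − 10.0×2.2 = 77 → no gain ✓.
6 of the 6 constraints hold; this profile is a separating equilibrium.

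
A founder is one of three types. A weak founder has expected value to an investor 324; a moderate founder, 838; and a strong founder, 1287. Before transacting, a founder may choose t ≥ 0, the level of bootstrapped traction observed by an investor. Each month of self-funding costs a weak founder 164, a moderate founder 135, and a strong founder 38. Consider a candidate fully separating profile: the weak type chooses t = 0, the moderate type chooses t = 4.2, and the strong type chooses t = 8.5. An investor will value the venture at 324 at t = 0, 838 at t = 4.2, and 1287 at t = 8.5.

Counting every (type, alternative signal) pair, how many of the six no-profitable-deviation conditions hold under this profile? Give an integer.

5

Moderate (own payoff 838 − 135×4.2 = 271): to t=0 gives 324 → profitable ✗; to t=8.5 gives 1287 − 135×8.5 = 139.5 → no gain ✓.
Strong (own payoff 1287 − 38×8.5 = 964): to t=0 gives 324 → no gain ✓; to t=4.2 gives 838 − 38×4.2 = 678.4 → no gain ✓.
Weak (own payoff 324): to t=4.2 gives 838 − 164×4.2 = 149.2 → no gain ✓; to t=8.5 gives 1287 − 164×8.5 = -107 → no gain ✓.
5 of the 6 constraints hold; not an equilibrium.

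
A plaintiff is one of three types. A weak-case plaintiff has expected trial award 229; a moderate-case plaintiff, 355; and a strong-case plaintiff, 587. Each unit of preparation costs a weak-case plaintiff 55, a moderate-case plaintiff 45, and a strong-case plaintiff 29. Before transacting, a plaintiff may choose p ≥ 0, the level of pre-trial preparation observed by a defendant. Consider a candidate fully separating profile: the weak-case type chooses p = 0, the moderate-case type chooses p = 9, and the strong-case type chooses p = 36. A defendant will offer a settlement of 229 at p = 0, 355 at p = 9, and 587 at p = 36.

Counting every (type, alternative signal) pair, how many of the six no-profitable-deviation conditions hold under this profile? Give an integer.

Moderate-case (own payoff 355 − 45×9 = -50): to p=0 gives 229 → profitable ✗; to p=36 gives 587 − 45×36 = -1033 → no gain ✓.
Strong-case (own payoff 587 − 29×36 = -457): to p=0 gives 229 → profitable ✗; to p=9 gives 355 − 29×9 = 94 → profitable ✗.
Weak-case (own payoff 229): to p=9 gives 355 − 55×9 = -140 → no gain ✓; to p=36 gives 587 − 55×36 = -1393 → no gain ✓.
3 of the 6 constraints hold; not an equilibrium.

3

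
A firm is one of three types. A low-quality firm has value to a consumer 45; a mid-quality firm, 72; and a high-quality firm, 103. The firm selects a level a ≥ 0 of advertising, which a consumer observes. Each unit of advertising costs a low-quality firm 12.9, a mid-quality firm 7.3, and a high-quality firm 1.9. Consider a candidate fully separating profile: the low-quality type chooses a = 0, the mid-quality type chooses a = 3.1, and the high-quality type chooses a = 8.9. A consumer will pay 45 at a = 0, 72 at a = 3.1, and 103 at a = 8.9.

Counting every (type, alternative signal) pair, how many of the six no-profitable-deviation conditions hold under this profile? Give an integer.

6

Low-quality (own payoff 45): to a=3.1 gives 72 − 12.9×3.1 = 32.01 → no gain ✓; to a=8.9 gives 103 − 12.9×8.9 = -11.81 → no gain ✓.
High-quality (own payoff 103 − 1.9×8.9 = 86.09): to a=0 gives 45 → no gain ✓; to a=3.1 gives 72 − 1.9×3.1 = 66.11 → no gain ✓.
Mid-quality (own payoff 72 − 7.3×3.1 = 49.37): to a=0 gives 45 → no gain ✓; to a=8.9 gives 103 − 7.3×8.9 = 38.03 → no gain ✓.
6 of the 6 constraints hold; this profile is a separating equilibrium.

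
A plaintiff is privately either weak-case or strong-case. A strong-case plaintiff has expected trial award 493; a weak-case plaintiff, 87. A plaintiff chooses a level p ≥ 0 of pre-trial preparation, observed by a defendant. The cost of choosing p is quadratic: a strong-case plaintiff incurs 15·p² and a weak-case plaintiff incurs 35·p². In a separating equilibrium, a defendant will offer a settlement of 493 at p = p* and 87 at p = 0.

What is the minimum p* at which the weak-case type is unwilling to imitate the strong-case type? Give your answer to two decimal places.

3.41

The weak-case type at p = 0 receives 87; imitating at p* yields 493 − 35·p*².
Indifference: 87 = 493 − 35·p*², so p*² = (493 − 87) / 35 = 11.6.
p* = √11.6 ≈ 3.41.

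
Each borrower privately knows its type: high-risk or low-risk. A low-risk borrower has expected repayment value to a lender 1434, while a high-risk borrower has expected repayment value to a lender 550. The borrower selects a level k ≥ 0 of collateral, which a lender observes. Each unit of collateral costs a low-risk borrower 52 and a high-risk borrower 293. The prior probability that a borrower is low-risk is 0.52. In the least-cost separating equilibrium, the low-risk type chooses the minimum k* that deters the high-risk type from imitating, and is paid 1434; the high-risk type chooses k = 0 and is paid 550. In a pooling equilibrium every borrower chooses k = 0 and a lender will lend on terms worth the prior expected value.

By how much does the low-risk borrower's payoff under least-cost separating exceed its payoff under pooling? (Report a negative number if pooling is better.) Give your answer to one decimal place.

267.4

Least-cost separating signal: k* solves 550 = 1434 − 293·k*, so k* = (1434 − 550)/293 ≈ 3.0171.
Low-risk type's separating payoff: 1434 − 52 × k* = 1434 − 52 × (1434 − 550)/293 = 1434 − 45968/293 ≈ 1277.113.
Pooling payoff: 0.52 × 1434 + 0.48 × 550 = 1009.68.
Difference: 1277.113 − 1009.68 = 267.433, i.e. 267.4 to one decimal place.
The low-risk type prefers to separate.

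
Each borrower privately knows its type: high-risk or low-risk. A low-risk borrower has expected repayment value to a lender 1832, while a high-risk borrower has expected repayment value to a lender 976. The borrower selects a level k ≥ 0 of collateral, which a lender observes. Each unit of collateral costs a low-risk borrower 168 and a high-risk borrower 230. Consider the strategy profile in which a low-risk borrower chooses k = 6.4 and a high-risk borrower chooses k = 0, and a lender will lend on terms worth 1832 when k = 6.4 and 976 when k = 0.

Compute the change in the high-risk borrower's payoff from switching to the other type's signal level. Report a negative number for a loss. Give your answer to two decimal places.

Playing k = 0 the high-risk borrower receives 976.
Deviating to k = 6.4 brings payment 1832 at cost 230 × 6.4 = 1472, netting 360.
Gain from deviating: 360 − 976 = -616.00.
The gain is negative, so the high-risk type's incentive-compatibility constraint is satisfied.

-616.00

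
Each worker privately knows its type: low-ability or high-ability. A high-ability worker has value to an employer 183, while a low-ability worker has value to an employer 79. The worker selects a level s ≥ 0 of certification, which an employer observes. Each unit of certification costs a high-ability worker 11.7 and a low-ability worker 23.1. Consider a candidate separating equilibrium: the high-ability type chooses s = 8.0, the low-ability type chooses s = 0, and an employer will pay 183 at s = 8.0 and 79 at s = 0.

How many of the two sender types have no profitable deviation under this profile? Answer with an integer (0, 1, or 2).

2

Low-ability type: stay at 0 → 79; mimic → 183 − 23.1 × 8.0 = -1.8. IC holds (79 ≥ -1.8).
High-ability type: signal → 183 − 11.7 × 8.0 = 89.4; deviate to 0 → 79. IC holds (89.4 ≥ 79).
2 of 2 constraints hold, so this is a separating equilibrium.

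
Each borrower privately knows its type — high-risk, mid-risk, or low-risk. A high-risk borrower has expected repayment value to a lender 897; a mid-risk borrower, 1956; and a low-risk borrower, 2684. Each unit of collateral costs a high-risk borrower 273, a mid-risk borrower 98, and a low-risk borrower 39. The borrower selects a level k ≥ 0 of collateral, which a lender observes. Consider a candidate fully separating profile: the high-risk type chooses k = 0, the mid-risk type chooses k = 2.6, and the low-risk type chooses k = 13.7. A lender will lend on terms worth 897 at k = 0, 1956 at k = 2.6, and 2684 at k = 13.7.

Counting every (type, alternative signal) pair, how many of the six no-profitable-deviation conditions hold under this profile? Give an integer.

5

High-risk (own payoff 897): to k=2.6 gives 1956 − 273×2.6 = 1246.2 → profitable ✗; to k=13.7 gives 2684 − 273×13.7 = -1056.1 → no gain ✓.
Low-risk (own payoff 2684 − 39×13.7 = 2149.7): to k=0 gives 897 → no gain ✓; to k=2.6 gives 1956 − 39×2.6 = 1854.6 → no gain ✓.
Mid-risk (own payoff 1956 − 98×2.6 = 1701.2): to k=0 gives 897 → no gain ✓; to k=13.7 gives 2684 − 98×13.7 = 1341.4 → no gain ✓.
5 of the 6 constraints hold; not an equilibrium.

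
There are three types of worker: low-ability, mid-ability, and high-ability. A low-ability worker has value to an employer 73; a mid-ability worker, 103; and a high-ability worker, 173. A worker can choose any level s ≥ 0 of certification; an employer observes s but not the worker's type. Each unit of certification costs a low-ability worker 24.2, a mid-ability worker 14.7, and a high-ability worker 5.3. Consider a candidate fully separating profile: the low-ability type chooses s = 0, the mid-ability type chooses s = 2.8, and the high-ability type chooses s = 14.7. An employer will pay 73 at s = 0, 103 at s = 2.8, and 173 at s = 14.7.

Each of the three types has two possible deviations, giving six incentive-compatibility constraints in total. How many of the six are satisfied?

Mid-ability (own payoff 103 − 14.7×2.8 = 61.84): to s=0 gives 73 → profitable ✗; to s=14.7 gives 173 − 14.7×14.7 = -43.09 → no gain ✓.
High-ability (own payoff 173 − 5.3×14.7 = 95.09): to s=0 gives 73 → no gain ✓; to s=2.8 gives 103 − 5.3×2.8 = 88.16 → no gain ✓.
Low-ability (own payoff 73): to s=2.8 gives 103 − 24.2×2.8 = 35.24 → no gain ✓; to s=14.7 gives 173 − 24.2×14.7 = -182.74 → no gain ✓.
5 of the 6 constraints hold; not an equilibrium.

5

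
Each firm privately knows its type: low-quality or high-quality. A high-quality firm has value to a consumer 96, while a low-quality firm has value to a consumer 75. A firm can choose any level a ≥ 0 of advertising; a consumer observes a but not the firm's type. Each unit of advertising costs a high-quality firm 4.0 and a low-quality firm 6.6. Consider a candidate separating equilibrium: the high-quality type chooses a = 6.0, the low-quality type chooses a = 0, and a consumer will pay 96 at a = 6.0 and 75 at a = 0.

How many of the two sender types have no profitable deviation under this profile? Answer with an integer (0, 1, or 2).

Low-quality type: stay at 0 → 75; mimic → 96 − 6.6 × 6.0 = 56.4. IC holds (75 ≥ 56.4).
High-quality type: signal → 96 − 4.0 × 6.0 = 72; deviate to 0 → 75. IC fails (72 < 75).
1 of 2 constraints hold, so this profile is not an equilibrium.

1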